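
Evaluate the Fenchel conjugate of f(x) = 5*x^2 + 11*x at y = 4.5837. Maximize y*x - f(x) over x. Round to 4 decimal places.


f*(y) = sup_x {y*x - a*x^2 - b*x} = sup_x {(y-b)*x - a*x^2}
FOC: (y - b) - 2a*x = 0 => x* = (y - b)/(2a)
x* = (4.5837 - 11)/(2*5) = -0.6416
f*(4.5837) = (y-b)^2/(4a) = (4.5837 - 11)^2/(4*5)
= 41.1689/20 = 2.0584


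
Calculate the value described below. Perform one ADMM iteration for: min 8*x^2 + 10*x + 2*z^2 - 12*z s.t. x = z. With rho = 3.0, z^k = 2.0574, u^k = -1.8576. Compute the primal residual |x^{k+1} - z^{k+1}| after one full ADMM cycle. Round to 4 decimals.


ADMM iteration with rho = 3.0, z^k = 2.0574, u^k = -1.8576
Step 1: x-update.
Minimize 8*x^2 + 10*x + (3.0/2)*(x - 2.0574 - 1.8576)^2
FOC: (2*8 + 3.0)*x = -10 + 3.0*(2.0574 + 1.8576)
x^{k+1} = 0.0918
Step 2: z-update.
Minimize 2*z^2 - 12*z + (3.0/2)*(0.0918 - z - 1.8576)^2
FOC: (2*2 + 3.0)*z = 12 + 3.0*(0.0918 - 1.8576)
z^{k+1} = 0.9575
Step 3: u-update.
u^{k+1} = -1.8576 + 0.0918 - 0.9575 = -2.7233
Step 4: Primal residual = |0.0918 - 0.9575| = 0.8657


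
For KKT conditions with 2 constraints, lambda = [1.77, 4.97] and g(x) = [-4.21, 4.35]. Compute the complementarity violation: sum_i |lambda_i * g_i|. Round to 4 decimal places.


KKT complementary slackness check:
lambda_1 * g_1 = 1.77 * -4.21 = -7.4517
lambda_2 * g_2 = 4.97 * 4.35 = 21.6195
Total violation = 7.4517 + 21.6195 = 29.0712


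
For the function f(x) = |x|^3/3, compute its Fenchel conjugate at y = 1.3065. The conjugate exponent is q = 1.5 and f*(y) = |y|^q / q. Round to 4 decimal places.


The conjugate exponent q satisfies 1/p + 1/q = 1.
p = 3, so q = 3/(3 - 1) = 1.5
|y|^q = 1.3065^1.5 = 1.4934
f*(1.3065) = 1.4934 / 1.5 = 0.9956


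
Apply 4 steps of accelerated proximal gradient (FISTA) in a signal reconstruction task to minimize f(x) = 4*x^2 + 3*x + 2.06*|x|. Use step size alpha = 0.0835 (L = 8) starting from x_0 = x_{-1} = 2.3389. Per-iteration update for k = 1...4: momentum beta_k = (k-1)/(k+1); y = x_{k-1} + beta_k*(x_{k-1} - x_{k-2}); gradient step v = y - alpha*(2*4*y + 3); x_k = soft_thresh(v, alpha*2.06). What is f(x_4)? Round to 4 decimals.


FISTA on f(x) = 4*x^2 + 3*x + 2.06*|x|
L = 8, alpha = 0.0835
Iteration 1: beta = 0.0, y = 2.3389 + 0.0*(2.3389 - 2.3389) = 2.3389
  grad(y) = 21.7112, v = y - alpha*grad = 0.526
  prox(v) = soft_thresh(0.526, 0.172) = 0.354
Iteration 2: beta = 0.3333, y = 0.354 + 0.3333*(0.354 - 2.3389) = -0.3076
  grad(y) = 0.539, v = y - alpha*grad = -0.3526
  prox(v) = soft_thresh(-0.3526, 0.172) = -0.1806
Iteration 3: beta = 0.5, y = -0.1806 + 0.5*(-0.1806 - 0.354) = -0.4479
  grad(y) = -0.5835, v = y - alpha*grad = -0.3992
  prox(v) = soft_thresh(-0.3992, 0.172) = -0.2272
Iteration 4: beta = 0.6, y = -0.2272 + 0.6*(-0.2272 + 0.1806) = -0.2552
  grad(y) = 0.9588, v = y - alpha*grad = -0.3352
  prox(v) = soft_thresh(-0.3352, 0.172) = -0.1632
f(x_4) = 4*(-0.1632)^2 + 3*(-0.1632) + 2.06*|-0.1632| = -0.0469


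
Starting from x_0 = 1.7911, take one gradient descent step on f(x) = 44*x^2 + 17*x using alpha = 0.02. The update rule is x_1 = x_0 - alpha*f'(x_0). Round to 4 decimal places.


We compute the gradient at x_0 and apply the update.
f'(x) = 88*x + 17
f'(1.7911) = 88*1.7911 + 17 = 174.6168
x_1 = 1.7911 - 0.02*174.6168 = -1.7012


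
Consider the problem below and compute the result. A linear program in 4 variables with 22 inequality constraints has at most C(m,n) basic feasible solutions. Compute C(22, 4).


Each vertex corresponds to some choice of n active constraints out of m, so the number of vertices is at most C(m, n) = m! / (n!(m-n)!).
m = 22, n = 4
Numerator: 22 * 21 * 20 * 19
Denominator: 4! = 24
C(22, 4) = 7315


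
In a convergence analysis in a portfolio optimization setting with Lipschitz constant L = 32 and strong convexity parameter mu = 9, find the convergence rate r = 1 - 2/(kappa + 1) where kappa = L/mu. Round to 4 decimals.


Step 1: Compute the condition number.
kappa = L/mu = 32/9 = 3.5556
Step 2: Compute the convergence rate.
r = 1 - 2/(kappa + 1) = 1 - 2*mu/(L + mu) = (L - mu)/(L + mu) = 23/41 = 0.561


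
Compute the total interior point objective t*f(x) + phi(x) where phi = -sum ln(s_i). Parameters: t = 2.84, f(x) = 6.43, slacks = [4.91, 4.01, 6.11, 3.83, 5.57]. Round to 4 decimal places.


Step 1: Compute log-barrier.
ln values: [1.5913, 1.3888, 1.8099, 1.3429, 1.7174]
phi = -(1.5913 + 1.3888 + 1.8099 + 1.3429 + 1.7174) = -7.8503
Step 2: Compute augmented objective.
t*f(x) = 2.84*6.43 = 18.2612
Total = 18.2612 - 7.8503 = 10.4109


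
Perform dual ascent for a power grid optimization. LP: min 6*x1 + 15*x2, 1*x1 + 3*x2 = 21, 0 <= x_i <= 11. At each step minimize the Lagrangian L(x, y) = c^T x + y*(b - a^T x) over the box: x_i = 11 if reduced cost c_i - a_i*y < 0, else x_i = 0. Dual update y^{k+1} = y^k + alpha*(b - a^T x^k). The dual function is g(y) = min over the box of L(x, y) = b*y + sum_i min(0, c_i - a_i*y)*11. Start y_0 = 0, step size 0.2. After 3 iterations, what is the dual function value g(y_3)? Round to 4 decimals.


Dual ascent for LP: min 6*x1 + 15*x2, 1*x1 + 3*x2 = 21, 0 <= x_i <= 11
Step 1: y^k = 0.0, reduced costs: (6.0, 15.0)
  x^k = (0.0, 0.0), subgradient = b - a^T x = 21.0
  y^{k+1} = 0.0 + 0.2*21.0 = 4.2
Step 2: y^k = 4.2, reduced costs: (1.8, 2.4)
  x^k = (0.0, 0.0), subgradient = b - a^T x = 21.0
  y^{k+1} = 4.2 + 0.2*21.0 = 8.4
Step 3: y^k = 8.4, reduced costs: (-2.4, -10.2)
  x^k = (11.0, 11.0), subgradient = b - a^T x = -23.0
  y^{k+1} = 8.4 + 0.2*-23.0 = 3.8
Dual objective at y_3 = 3.8: reduced costs (2.2, 3.6), box minimizer x = (0.0, 0.0)
g(y_3) = b*y + (c1 - a1*y)*x1 + (c2 - a2*y)*x2 = 21*3.8 + 2.2*0.0 + 3.6*0.0 = 79.8 + 0.0 + 0.0 = 79.8


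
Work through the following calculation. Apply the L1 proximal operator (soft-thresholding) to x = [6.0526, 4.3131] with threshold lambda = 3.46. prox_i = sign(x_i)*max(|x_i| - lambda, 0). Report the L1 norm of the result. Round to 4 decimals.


Soft-thresholding with lambda = 3.46:
prox(6.0526) = sign(6.0526)*max(|6.0526| - 3.46, 0) = 2.5926
prox(4.3131) = sign(4.3131)*max(|4.3131| - 3.46, 0) = 0.8531
prox(x) = [2.5926, 0.8531]
||prox(x)||_1 = 2.5926 + 0.8531 = 3.4457


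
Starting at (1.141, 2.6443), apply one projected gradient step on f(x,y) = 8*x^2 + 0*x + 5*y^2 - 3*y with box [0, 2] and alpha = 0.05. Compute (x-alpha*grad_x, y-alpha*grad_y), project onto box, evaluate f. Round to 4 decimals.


Step 1: Compute gradient at (1.141, 2.6443).
grad_x = 2*8*1.141 + 0 = 18.256
grad_y = 2*5*2.6443 - 3 = 23.443
Step 2: Gradient step.
x_raw = 1.141 - 0.05*18.256 = 0.2282
y_raw = 2.6443 - 0.05*23.443 = 1.4722
Step 3: Project onto [0, 2].
x_proj = clip(0.2282) = 0.2282
y_proj = clip(1.4722) = 1.4722
Step 4: Evaluate f.
f(0.2282, 1.4722) = 6.8363


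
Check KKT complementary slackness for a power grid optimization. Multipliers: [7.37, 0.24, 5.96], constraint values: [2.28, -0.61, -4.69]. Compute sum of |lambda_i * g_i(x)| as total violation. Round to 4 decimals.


KKT complementary slackness check:
lambda_1 * g_1 = 7.37 * 2.28 = 16.8036
lambda_2 * g_2 = 0.24 * -0.61 = -0.1464
lambda_3 * g_3 = 5.96 * -4.69 = -27.9524
Total violation = 16.8036 + 0.1464 + 27.9524 = 44.9024


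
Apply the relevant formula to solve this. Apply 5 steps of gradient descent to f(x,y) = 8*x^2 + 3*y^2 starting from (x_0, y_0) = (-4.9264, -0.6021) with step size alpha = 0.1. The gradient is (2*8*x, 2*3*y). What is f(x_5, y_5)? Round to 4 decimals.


Gradient descent on f(x,y) = 8*x^2 + 3*y^2.
Starting point: (-4.9264, -0.6021), alpha = 0.1
Step 1: grad_x = 2*8*-4.9264 = -78.8224, grad_y = 2*3*-0.6021 = -3.6126
  x_1 = -4.9264 - 0.1*-78.8224 = 2.9558
  y_1 = -0.6021 - 0.1*-3.6126 = -0.2408
Step 2: grad_x = 2*8*2.9558 = 47.2934, grad_y = 2*3*-0.2408 = -1.445
  x_2 = 2.9558 - 0.1*47.2934 = -1.7735
  y_2 = -0.2408 - 0.1*-1.445 = -0.0963
Step 3: grad_x = 2*8*-1.7735 = -28.3761, grad_y = 2*3*-0.0963 = -0.578
  x_3 = -1.7735 - 0.1*-28.3761 = 1.0641
  y_3 = -0.0963 - 0.1*-0.578 = -0.0385
Step 4: grad_x = 2*8*1.0641 = 17.0256, grad_y = 2*3*-0.0385 = -0.2312
  x_4 = 1.0641 - 0.1*17.0256 = -0.6385
  y_4 = -0.0385 - 0.1*-0.2312 = -0.0154
Step 5: grad_x = 2*8*-0.6385 = -10.2154, grad_y = 2*3*-0.0154 = -0.0925
  x_5 = -0.6385 - 0.1*-10.2154 = 0.3831
  y_5 = -0.0154 - 0.1*-0.0925 = -0.0062
f(0.3831, -0.0062) = 8*0.3831^2 + 3*(-0.0062)^2 = 1.1741


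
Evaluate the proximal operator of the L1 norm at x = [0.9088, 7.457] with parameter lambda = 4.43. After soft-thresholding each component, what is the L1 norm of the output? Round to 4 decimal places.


Soft-thresholding with lambda = 4.43:
prox(0.9088) = sign(0.9088)*max(|0.9088| - 4.43, 0) = 0.0
prox(7.457) = sign(7.457)*max(|7.457| - 4.43, 0) = 3.027
prox(x) = [0.0, 3.027]
||prox(x)||_1 = 0.0 + 3.027 = 3.027


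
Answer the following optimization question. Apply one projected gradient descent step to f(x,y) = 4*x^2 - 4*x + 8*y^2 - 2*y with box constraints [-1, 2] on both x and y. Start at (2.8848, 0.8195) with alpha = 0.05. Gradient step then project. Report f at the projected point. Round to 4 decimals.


Step 1: Compute gradient at (2.8848, 0.8195).
grad_x = 2*4*2.8848 - 4 = 19.0784
grad_y = 2*8*0.8195 - 2 = 11.112
Step 2: Gradient step.
x_raw = 2.8848 - 0.05*19.0784 = 1.9309
y_raw = 0.8195 - 0.05*11.112 = 0.2639
Step 3: Project onto [-1, 2].
x_proj = clip(1.9309) = 1.9309
y_proj = clip(0.2639) = 0.2639
Step 4: Evaluate f.
f(1.9309, 0.2639) = 7.219


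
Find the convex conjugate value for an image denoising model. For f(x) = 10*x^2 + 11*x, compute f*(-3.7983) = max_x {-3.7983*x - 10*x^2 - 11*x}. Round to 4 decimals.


f*(y) = sup_x {y*x - a*x^2 - b*x} = sup_x {(y-b)*x - a*x^2}
FOC: (y - b) - 2a*x = 0 => x* = (y - b)/(2a)
x* = (-3.7983 - 11)/(2*10) = -0.7399
f*(-3.7983) = (y-b)^2/(4a) = (-3.7983 - 11)^2/(4*10)
= 218.9897/40 = 5.4747


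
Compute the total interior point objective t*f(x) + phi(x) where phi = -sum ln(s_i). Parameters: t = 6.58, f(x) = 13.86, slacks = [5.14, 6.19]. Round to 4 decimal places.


Step 1: Compute log-barrier.
ln values: [1.6371, 1.8229]
phi = -(1.6371 + 1.8229) = -3.46
Step 2: Compute augmented objective.
t*f(x) = 6.58*13.86 = 91.1988
Total = 91.1988 - 3.46 = 87.7388


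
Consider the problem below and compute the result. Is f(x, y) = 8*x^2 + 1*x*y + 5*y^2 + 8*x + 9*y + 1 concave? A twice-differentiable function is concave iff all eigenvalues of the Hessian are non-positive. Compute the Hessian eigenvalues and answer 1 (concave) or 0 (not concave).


The Hessian of f(x,y) = 8*x^2 + 1*x*y + 5*y^2 + 8*x + 9*y + 1 is:
H = [[16, 1], [1, 10]]
Trace = 16 + 10 = 26
Determinant = 16*10 - (1)^2 = 159
Discriminant = (26)^2 - 4*159 = 40.0
Eigenvalues: lambda_1 = 9.8377, lambda_2 = 16.1623
The function is not concave.

0


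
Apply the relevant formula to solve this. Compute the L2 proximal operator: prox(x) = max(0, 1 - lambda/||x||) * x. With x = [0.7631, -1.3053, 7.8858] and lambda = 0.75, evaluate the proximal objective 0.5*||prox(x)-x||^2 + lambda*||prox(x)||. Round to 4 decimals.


Step 1: Compute ||x||.
||x|| = 8.0294
Step 2: Compute scaling factor.
scale = max(0, 1 - 0.75/8.0294) = 0.9066
Step 3: prox(x) = [0.6918, -1.1834, 7.1492]
||prox(x)|| = 7.2794
Step 4: Proximal objective.
0.5*||prox-x||^2 = 0.2813
lambda*||prox|| = 5.4596
Total = 5.7408


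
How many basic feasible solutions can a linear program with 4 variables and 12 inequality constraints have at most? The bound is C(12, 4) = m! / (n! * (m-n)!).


Each vertex corresponds to some choice of n active constraints out of m, so the number of vertices is at most C(m, n) = m! / (n!(m-n)!).
m = 12, n = 4
Numerator: 12 * 11 * 10 * 9
Denominator: 4! = 24
C(12, 4) = 495


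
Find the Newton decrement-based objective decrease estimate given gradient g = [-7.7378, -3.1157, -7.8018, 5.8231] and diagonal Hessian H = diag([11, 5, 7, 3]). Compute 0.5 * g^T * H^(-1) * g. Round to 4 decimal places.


Step 1: H is diagonal, so H^(-1) * g = [-0.7034, -0.6231, -1.1145, 1.941].
Step 2: g^T H^(-1) g = sum_i g_i^2 / H_ii
  = (-7.7378)^2/11 + (-3.1157)^2/5 + (-7.8018)^2/7 + (5.8231)^2/3
  = 5.443 + 1.9415 + 8.6954 + 11.3028 = 27.3828
Step 3: Objective decrease = 0.5 * g^T H^(-1) g = 13.6914


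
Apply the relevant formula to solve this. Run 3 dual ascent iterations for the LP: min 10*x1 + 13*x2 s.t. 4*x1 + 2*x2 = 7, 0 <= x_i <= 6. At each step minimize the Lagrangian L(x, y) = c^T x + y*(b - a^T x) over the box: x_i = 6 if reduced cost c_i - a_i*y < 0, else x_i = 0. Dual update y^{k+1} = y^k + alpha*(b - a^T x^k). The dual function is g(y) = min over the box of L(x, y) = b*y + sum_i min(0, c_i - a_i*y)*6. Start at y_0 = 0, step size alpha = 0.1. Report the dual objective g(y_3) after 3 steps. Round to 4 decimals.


Dual ascent for LP: min 10*x1 + 13*x2, 4*x1 + 2*x2 = 7, 0 <= x_i <= 6
Step 1: y^k = 0.0, reduced costs: (10.0, 13.0)
  x^k = (0.0, 0.0), subgradient = b - a^T x = 7.0
  y^{k+1} = 0.0 + 0.1*7.0 = 0.7
Step 2: y^k = 0.7, reduced costs: (7.2, 11.6)
  x^k = (0.0, 0.0), subgradient = b - a^T x = 7.0
  y^{k+1} = 0.7 + 0.1*7.0 = 1.4
Step 3: y^k = 1.4, reduced costs: (4.4, 10.2)
  x^k = (0.0, 0.0), subgradient = b - a^T x = 7.0
  y^{k+1} = 1.4 + 0.1*7.0 = 2.1
Dual objective at y_3 = 2.1: reduced costs (1.6, 8.8), box minimizer x = (0.0, 0.0)
g(y_3) = b*y + (c1 - a1*y)*x1 + (c2 - a2*y)*x2 = 7*2.1 + 1.6*0.0 + 8.8*0.0 = 14.7 + 0.0 + 0.0 = 14.7


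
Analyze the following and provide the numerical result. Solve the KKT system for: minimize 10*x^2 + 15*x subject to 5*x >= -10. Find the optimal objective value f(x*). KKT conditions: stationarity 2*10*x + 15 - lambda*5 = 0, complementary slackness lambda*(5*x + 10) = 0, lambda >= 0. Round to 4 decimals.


Step 1: Try lambda = 0 (constraint inactive).
Stationarity: 2*10*x + 15 = 0
x* = -15/(2*10) = -0.75
Check constraint: 5*-0.75 = -3.75 >= -10 -- satisfied.
Step 2: Compute optimal value.
f(x*) = 10*(-0.75)^2 + 15*(-0.75) = -5.625


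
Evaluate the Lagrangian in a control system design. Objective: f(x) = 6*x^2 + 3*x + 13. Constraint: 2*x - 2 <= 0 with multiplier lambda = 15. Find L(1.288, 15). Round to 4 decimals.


Step 1: Evaluate f(x).
f(1.288) = 6*1.288^2 + 3*1.288 + 13 = 26.8177
Step 2: Evaluate g(x).
g(1.288) = 2*1.288 - 2 = 0.576
Step 3: Compute Lagrangian.
L = 26.8177 + 15*0.576 = 35.4577


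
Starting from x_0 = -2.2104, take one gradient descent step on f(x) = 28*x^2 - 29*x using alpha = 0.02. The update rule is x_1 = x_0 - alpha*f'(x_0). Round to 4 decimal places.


We compute the gradient at x_0 and apply the update.
f'(x) = 56*x - 29
f'(-2.2104) = 56*-2.2104 - 29 = -152.7824
x_1 = -2.2104 - 0.02*-152.7824 = 0.8452


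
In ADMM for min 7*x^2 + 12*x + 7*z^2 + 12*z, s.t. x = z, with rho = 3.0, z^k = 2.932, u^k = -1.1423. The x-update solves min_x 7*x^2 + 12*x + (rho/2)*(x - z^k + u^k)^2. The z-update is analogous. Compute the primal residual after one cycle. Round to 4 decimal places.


ADMM iteration with rho = 3.0, z^k = 2.932, u^k = -1.1423
Step 1: x-update.
Minimize 7*x^2 + 12*x + (3.0/2)*(x - 2.932 - 1.1423)^2
FOC: (2*7 + 3.0)*x = -12 + 3.0*(2.932 + 1.1423)
x^{k+1} = 0.0131
Step 2: z-update.
Minimize 7*z^2 + 12*z + (3.0/2)*(0.0131 - z - 1.1423)^2
FOC: (2*7 + 3.0)*z = -12 + 3.0*(0.0131 - 1.1423)
z^{k+1} = -0.9052
Step 3: u-update.
u^{k+1} = -1.1423 + 0.0131 + 0.9052 = -0.224
Step 4: Primal residual = |0.0131 + 0.9052| = 0.9183


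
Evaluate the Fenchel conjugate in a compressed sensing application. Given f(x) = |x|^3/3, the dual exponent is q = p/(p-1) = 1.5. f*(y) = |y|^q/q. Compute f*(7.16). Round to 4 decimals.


The conjugate exponent q satisfies 1/p + 1/q = 1.
p = 3, so q = 3/(3 - 1) = 1.5
|y|^q = 7.16^1.5 = 19.1589
f*(7.16) = 19.1589 / 1.5 = 12.7726


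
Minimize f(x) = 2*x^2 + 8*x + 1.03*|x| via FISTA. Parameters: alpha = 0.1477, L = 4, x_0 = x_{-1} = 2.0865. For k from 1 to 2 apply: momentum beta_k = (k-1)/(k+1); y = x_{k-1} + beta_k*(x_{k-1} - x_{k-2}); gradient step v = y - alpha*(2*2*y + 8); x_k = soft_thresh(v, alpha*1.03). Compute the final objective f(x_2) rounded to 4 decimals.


FISTA on f(x) = 2*x^2 + 8*x + 1.03*|x|
L = 4, alpha = 0.1477
Iteration 1: beta = 0.0, y = 2.0865 + 0.0*(2.0865 - 2.0865) = 2.0865
  grad(y) = 16.346, v = y - alpha*grad = -0.3278
  prox(v) = soft_thresh(-0.3278, 0.1521) = -0.1757
Iteration 2: beta = 0.3333, y = -0.1757 + 0.3333*(-0.1757 - 2.0865) = -0.9297
  grad(y) = 4.2811, v = y - alpha*grad = -1.562
  prox(v) = soft_thresh(-1.562, 0.1521) = -1.4099
f(x_2) = 2*(-1.4099)^2 + 8*(-1.4099) + 1.03*|-1.4099| = -5.8514


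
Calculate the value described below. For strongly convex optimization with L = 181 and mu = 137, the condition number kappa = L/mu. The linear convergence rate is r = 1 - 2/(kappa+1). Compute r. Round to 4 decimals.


Step 1: Compute the condition number.
kappa = L/mu = 181/137 = 1.3212
Step 2: Compute the convergence rate.
r = 1 - 2/(kappa + 1) = 1 - 2*mu/(L + mu) = (L - mu)/(L + mu) = 44/318 = 0.1384


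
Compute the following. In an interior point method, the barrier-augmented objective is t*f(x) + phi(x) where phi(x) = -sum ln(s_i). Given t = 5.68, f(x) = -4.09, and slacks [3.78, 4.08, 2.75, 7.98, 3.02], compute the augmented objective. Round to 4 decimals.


Step 1: Compute log-barrier.
ln values: [1.3297, 1.4061, 1.0116, 2.0769, 1.1053]
phi = -(1.3297 + 1.4061 + 1.0116 + 2.0769 + 1.1053) = -6.9296
Step 2: Compute augmented objective.
t*f(x) = 5.68*-4.09 = -23.2312
Total = -23.2312 - 6.9296 = -30.1608


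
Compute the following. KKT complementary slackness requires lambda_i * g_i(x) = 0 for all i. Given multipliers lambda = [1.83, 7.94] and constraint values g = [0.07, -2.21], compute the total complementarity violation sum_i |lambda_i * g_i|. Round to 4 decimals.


KKT complementary slackness check:
lambda_1 * g_1 = 1.83 * 0.07 = 0.1281
lambda_2 * g_2 = 7.94 * -2.21 = -17.5474
Total violation = 0.1281 + 17.5474 = 17.6755


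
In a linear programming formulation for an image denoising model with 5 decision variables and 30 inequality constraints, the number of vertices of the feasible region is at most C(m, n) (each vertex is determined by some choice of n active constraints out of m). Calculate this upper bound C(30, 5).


Each vertex corresponds to some choice of n active constraints out of m, so the number of vertices is at most C(m, n) = m! / (n!(m-n)!).
m = 30, n = 5
Numerator: 30 * 29 * 28 * 27 * 26
Denominator: 5! = 120
C(30, 5) = 142506


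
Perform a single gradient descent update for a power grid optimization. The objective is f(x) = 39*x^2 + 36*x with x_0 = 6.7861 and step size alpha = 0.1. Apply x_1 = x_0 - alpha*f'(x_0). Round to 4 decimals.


We compute the gradient at x_0 and apply the update.
f'(x) = 78*x + 36
f'(6.7861) = 78*6.7861 + 36 = 565.3158
x_1 = 6.7861 - 0.1*565.3158 = -49.7455


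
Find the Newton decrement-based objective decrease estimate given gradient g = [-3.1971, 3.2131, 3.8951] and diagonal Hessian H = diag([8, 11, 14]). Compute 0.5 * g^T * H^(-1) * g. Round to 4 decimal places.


Step 1: H is diagonal, so H^(-1) * g = [-0.3996, 0.2921, 0.2782].
Step 2: g^T H^(-1) g = sum_i g_i^2 / H_ii
  = (-3.1971)^2/8 + (3.2131)^2/11 + (3.8951)^2/14
  = 1.2777 + 0.9385 + 1.0837 = 3.2999
Step 3: Objective decrease = 0.5 * g^T H^(-1) g = 1.65


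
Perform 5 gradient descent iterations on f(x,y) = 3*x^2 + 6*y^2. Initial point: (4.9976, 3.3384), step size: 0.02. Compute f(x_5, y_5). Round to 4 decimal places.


Gradient descent on f(x,y) = 3*x^2 + 6*y^2.
Starting point: (4.9976, 3.3384), alpha = 0.02
Step 1: grad_x = 2*3*4.9976 = 29.9856, grad_y = 2*6*3.3384 = 40.0608
  x_1 = 4.9976 - 0.02*29.9856 = 4.3979
  y_1 = 3.3384 - 0.02*40.0608 = 2.5372
Step 2: grad_x = 2*3*4.3979 = 26.3873, grad_y = 2*6*2.5372 = 30.4462
  x_2 = 4.3979 - 0.02*26.3873 = 3.8701
  y_2 = 2.5372 - 0.02*30.4462 = 1.9283
Step 3: grad_x = 2*3*3.8701 = 23.2208, grad_y = 2*6*1.9283 = 23.1391
  x_3 = 3.8701 - 0.02*23.2208 = 3.4057
  y_3 = 1.9283 - 0.02*23.1391 = 1.4655
Step 4: grad_x = 2*3*3.4057 = 20.4343, grad_y = 2*6*1.4655 = 17.5857
  x_4 = 3.4057 - 0.02*20.4343 = 2.997
  y_4 = 1.4655 - 0.02*17.5857 = 1.1138
Step 5: grad_x = 2*3*2.997 = 17.9822, grad_y = 2*6*1.1138 = 13.3652
  x_5 = 2.997 - 0.02*17.9822 = 2.6374
  y_5 = 1.1138 - 0.02*13.3652 = 0.8465
f(2.6374, 0.8465) = 3*2.6374^2 + 6*0.8465^2 = 25.1665


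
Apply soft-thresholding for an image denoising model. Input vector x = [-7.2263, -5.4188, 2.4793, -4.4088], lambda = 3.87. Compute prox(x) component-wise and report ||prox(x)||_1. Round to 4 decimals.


Soft-thresholding with lambda = 3.87:
prox(-7.2263) = sign(-7.2263)*max(|-7.2263| - 3.87, 0) = -3.3563
prox(-5.4188) = sign(-5.4188)*max(|-5.4188| - 3.87, 0) = -1.5488
prox(2.4793) = sign(2.4793)*max(|2.4793| - 3.87, 0) = 0.0
prox(-4.4088) = sign(-4.4088)*max(|-4.4088| - 3.87, 0) = -0.5388
prox(x) = [-3.3563, -1.5488, 0.0, -0.5388]
||prox(x)||_1 = 3.3563 + 1.5488 + 0.0 + 0.5388 = 5.4439


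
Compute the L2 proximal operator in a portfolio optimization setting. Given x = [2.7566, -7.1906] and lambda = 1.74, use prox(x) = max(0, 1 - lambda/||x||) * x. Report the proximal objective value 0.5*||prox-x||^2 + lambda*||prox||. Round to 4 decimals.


Step 1: Compute ||x||.
||x|| = 7.7009
Step 2: Compute scaling factor.
scale = max(0, 1 - 1.74/7.7009) = 0.7741
Step 3: prox(x) = [2.1338, -5.5659]
||prox(x)|| = 5.9609
Step 4: Proximal objective.
0.5*||prox-x||^2 = 1.5138
lambda*||prox|| = 10.372
Total = 11.8857


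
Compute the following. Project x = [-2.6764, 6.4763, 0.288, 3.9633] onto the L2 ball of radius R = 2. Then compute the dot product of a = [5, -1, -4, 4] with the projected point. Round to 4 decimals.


Step 1: Compute ||x|| (intermediates to 6 decimals).
||x|| = sqrt((-2.6764)^2 + 6.4763^2 + 0.288^2 + 3.9633^2) = 8.055822
Step 2: Project.
Since ||x|| > R, scale = R/||x|| = 2/8.055822 = 0.248268, proj(x) = scale * x
proj(x) = [-0.664464, 1.607858, 0.071501, 0.983961]
Step 3: Dot product.
a^T * proj(x) = 5*(-0.664464) - 1*1.607858 - 4*0.071501 + 4*0.983961 = -1.2803


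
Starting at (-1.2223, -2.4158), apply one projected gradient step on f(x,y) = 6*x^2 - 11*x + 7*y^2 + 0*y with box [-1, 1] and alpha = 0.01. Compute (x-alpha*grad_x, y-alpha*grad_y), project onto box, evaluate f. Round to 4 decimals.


Step 1: Compute gradient at (-1.2223, -2.4158).
grad_x = 2*6*-1.2223 - 11 = -25.6676
grad_y = 2*7*-2.4158 + 0 = -33.8212
Step 2: Gradient step.
x_raw = -1.2223 - 0.01*-25.6676 = -0.9656
y_raw = -2.4158 - 0.01*-33.8212 = -2.0776
Step 3: Project onto [-1, 1].
x_proj = clip(-0.9656) = -0.9656
y_proj = clip(-2.0776) = -1.0
Step 4: Evaluate f.
f(-0.9656, -1.0) = 23.2164


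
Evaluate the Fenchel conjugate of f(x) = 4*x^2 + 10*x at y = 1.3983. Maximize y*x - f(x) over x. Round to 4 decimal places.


f*(y) = sup_x {y*x - a*x^2 - b*x} = sup_x {(y-b)*x - a*x^2}
FOC: (y - b) - 2a*x = 0 => x* = (y - b)/(2a)
x* = (1.3983 - 10)/(2*4) = -1.0752
f*(1.3983) = (y-b)^2/(4a) = (1.3983 - 10)^2/(4*4)
= 73.9892/16 = 4.6243


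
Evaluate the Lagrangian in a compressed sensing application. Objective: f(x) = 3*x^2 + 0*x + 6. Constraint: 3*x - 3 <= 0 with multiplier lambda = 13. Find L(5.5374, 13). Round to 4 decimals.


Step 1: Evaluate f(x).
f(5.5374) = 3*5.5374^2 + 0*5.5374 + 6 = 97.9884
Step 2: Evaluate g(x).
g(5.5374) = 3*5.5374 - 3 = 13.6122
Step 3: Compute Lagrangian.
L = 97.9884 + 13*13.6122 = 274.947


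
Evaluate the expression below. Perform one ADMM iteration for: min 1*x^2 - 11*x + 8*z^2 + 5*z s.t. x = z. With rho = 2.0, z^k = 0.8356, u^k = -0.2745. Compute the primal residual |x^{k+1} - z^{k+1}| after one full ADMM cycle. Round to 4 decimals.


ADMM iteration with rho = 2.0, z^k = 0.8356, u^k = -0.2745
Step 1: x-update.
Minimize 1*x^2 - 11*x + (2.0/2)*(x - 0.8356 - 0.2745)^2
FOC: (2*1 + 2.0)*x = 11 + 2.0*(0.8356 + 0.2745)
x^{k+1} = 3.3051
Step 2: z-update.
Minimize 8*z^2 + 5*z + (2.0/2)*(3.3051 - z - 0.2745)^2
FOC: (2*8 + 2.0)*z = -5 + 2.0*(3.3051 - 0.2745)
z^{k+1} = 0.059
Step 3: u-update.
u^{k+1} = -0.2745 + 3.3051 - 0.059 = 2.9716
Step 4: Primal residual = |3.3051 - 0.059| = 3.2461


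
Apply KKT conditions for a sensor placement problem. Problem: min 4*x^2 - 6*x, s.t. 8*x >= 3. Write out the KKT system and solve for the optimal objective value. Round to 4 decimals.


Step 1: Try lambda = 0 (constraint inactive).
Stationarity: 2*4*x - 6 = 0
x* = 6/(2*4) = 0.75
Check constraint: 8*0.75 = 6.0 >= 3 -- satisfied.
Step 2: Compute optimal value.
f(x*) = 4*0.75^2 - 6*0.75 = -2.25


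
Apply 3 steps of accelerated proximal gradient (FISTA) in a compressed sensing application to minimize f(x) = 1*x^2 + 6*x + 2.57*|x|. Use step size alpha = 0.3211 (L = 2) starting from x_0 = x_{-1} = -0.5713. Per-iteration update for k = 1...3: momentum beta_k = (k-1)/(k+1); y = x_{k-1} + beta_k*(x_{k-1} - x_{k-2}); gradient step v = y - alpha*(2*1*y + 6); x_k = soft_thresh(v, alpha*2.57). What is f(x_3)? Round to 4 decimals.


FISTA on f(x) = 1*x^2 + 6*x + 2.57*|x|
L = 2, alpha = 0.3211
Iteration 1: beta = 0.0, y = -0.5713 + 0.0*(-0.5713 + 0.5713) = -0.5713
  grad(y) = 4.8574, v = y - alpha*grad = -2.131
  prox(v) = soft_thresh(-2.131, 0.8252) = -1.3058
Iteration 2: beta = 0.3333, y = -1.3058 + 0.3333*(-1.3058 + 0.5713) = -1.5506
  grad(y) = 2.8988, v = y - alpha*grad = -2.4814
  prox(v) = soft_thresh(-2.4814, 0.8252) = -1.6562
Iteration 3: beta = 0.5, y = -1.6562 + 0.5*(-1.6562 + 1.3058) = -1.8314
  grad(y) = 2.3372, v = y - alpha*grad = -2.5819
  prox(v) = soft_thresh(-2.5819, 0.8252) = -1.7566
f(x_3) = 1*(-1.7566)^2 + 6*(-1.7566) + 2.57*|-1.7566| = -2.9395


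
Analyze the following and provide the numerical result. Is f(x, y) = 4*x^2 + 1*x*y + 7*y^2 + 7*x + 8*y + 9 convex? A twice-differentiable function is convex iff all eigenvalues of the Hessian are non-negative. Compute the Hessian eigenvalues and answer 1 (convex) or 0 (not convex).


The Hessian of f(x,y) = 4*x^2 + 1*x*y + 7*y^2 + 7*x + 8*y + 9 is:
H = [[8, 1], [1, 14]]
Trace = 8 + 14 = 22
Determinant = 8*14 - (1)^2 = 111
Discriminant = (22)^2 - 4*111 = 40.0
Eigenvalues: lambda_1 = 7.8377, lambda_2 = 14.1623
The function is convex.

1


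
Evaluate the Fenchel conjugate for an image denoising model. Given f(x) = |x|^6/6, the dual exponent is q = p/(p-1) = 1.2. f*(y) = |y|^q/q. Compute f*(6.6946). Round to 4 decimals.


The conjugate exponent q satisfies 1/p + 1/q = 1.
p = 6, so q = 6/(6 - 1) = 1.2
|y|^q = 6.6946^1.2 = 9.792
f*(6.6946) = 9.792 / 1.2 = 8.16


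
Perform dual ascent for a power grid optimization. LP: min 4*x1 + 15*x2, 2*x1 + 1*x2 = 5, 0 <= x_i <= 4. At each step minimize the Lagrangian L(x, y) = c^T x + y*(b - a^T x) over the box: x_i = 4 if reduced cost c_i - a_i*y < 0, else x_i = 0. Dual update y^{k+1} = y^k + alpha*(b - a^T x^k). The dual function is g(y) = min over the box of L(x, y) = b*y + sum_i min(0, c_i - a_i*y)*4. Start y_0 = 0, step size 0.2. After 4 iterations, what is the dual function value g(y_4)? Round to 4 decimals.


Dual ascent for LP: min 4*x1 + 15*x2, 2*x1 + 1*x2 = 5, 0 <= x_i <= 4
Step 1: y^k = 0.0, reduced costs: (4.0, 15.0)
  x^k = (0.0, 0.0), subgradient = b - a^T x = 5.0
  y^{k+1} = 0.0 + 0.2*5.0 = 1.0
Step 2: y^k = 1.0, reduced costs: (2.0, 14.0)
  x^k = (0.0, 0.0), subgradient = b - a^T x = 5.0
  y^{k+1} = 1.0 + 0.2*5.0 = 2.0
Step 3: y^k = 2.0, reduced costs: (0.0, 13.0)
  x^k = (0.0, 0.0), subgradient = b - a^T x = 5.0
  y^{k+1} = 2.0 + 0.2*5.0 = 3.0
Step 4: y^k = 3.0, reduced costs: (-2.0, 12.0)
  x^k = (4.0, 0.0), subgradient = b - a^T x = -3.0
  y^{k+1} = 3.0 + 0.2*-3.0 = 2.4
Dual objective at y_4 = 2.4: reduced costs (-0.8, 12.6), box minimizer x = (4.0, 0.0)
g(y_4) = b*y + (c1 - a1*y)*x1 + (c2 - a2*y)*x2 = 5*2.4 + (-0.8)*4.0 + 12.6*0.0 = 12.0 - 3.2 + 0.0 = 8.8


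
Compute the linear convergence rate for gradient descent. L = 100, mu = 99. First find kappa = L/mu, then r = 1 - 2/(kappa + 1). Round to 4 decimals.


Step 1: Compute the condition number.
kappa = L/mu = 100/99 = 1.0101
Step 2: Compute the convergence rate.
r = 1 - 2/(kappa + 1) = 1 - 2*mu/(L + mu) = (L - mu)/(L + mu) = 1/199 = 0.005


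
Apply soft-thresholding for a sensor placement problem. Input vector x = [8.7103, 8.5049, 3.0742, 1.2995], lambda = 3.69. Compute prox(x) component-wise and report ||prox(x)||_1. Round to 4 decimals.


Soft-thresholding with lambda = 3.69:
prox(8.7103) = sign(8.7103)*max(|8.7103| - 3.69, 0) = 5.0203
prox(8.5049) = sign(8.5049)*max(|8.5049| - 3.69, 0) = 4.8149
prox(3.0742) = sign(3.0742)*max(|3.0742| - 3.69, 0) = 0.0
prox(1.2995) = sign(1.2995)*max(|1.2995| - 3.69, 0) = 0.0
prox(x) = [5.0203, 4.8149, 0.0, 0.0]
||prox(x)||_1 = 5.0203 + 4.8149 + 0.0 + 0.0 = 9.8352


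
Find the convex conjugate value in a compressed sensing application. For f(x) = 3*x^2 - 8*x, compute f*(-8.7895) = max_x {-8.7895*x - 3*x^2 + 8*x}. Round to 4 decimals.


f*(y) = sup_x {y*x - a*x^2 - b*x} = sup_x {(y-b)*x - a*x^2}
FOC: (y - b) - 2a*x = 0 => x* = (y - b)/(2a)
x* = (-8.7895 + 8)/(2*3) = -0.1316
f*(-8.7895) = (y-b)^2/(4a) = (-8.7895 + 8)^2/(4*3)
= 0.6233/12 = 0.0519


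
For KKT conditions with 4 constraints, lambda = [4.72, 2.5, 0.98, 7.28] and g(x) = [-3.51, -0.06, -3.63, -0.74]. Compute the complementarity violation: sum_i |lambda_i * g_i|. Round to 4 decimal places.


KKT complementary slackness check:
lambda_1 * g_1 = 4.72 * -3.51 = -16.5672
lambda_2 * g_2 = 2.5 * -0.06 = -0.15
lambda_3 * g_3 = 0.98 * -3.63 = -3.5574
lambda_4 * g_4 = 7.28 * -0.74 = -5.3872
Total violation = 16.5672 + 0.15 + 3.5574 + 5.3872 = 25.6618


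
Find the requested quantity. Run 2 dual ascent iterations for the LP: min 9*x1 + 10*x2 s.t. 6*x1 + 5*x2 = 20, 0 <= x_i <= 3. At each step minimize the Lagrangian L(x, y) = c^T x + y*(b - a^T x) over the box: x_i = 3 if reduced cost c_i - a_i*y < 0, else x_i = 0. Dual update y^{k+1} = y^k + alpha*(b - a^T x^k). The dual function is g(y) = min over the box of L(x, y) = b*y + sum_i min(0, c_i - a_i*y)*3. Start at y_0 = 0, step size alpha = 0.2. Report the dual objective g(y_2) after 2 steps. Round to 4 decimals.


Dual ascent for LP: min 9*x1 + 10*x2, 6*x1 + 5*x2 = 20, 0 <= x_i <= 3
Step 1: y^k = 0.0, reduced costs: (9.0, 10.0)
  x^k = (0.0, 0.0), subgradient = b - a^T x = 20.0
  y^{k+1} = 0.0 + 0.2*20.0 = 4.0
Step 2: y^k = 4.0, reduced costs: (-15.0, -10.0)
  x^k = (3.0, 3.0), subgradient = b - a^T x = -13.0
  y^{k+1} = 4.0 + 0.2*-13.0 = 1.4
Dual objective at y_2 = 1.4: reduced costs (0.6, 3.0), box minimizer x = (0.0, 0.0)
g(y_2) = b*y + (c1 - a1*y)*x1 + (c2 - a2*y)*x2 = 20*1.4 + 0.6*0.0 + 3.0*0.0 = 28.0 + 0.0 + 0.0 = 28.0


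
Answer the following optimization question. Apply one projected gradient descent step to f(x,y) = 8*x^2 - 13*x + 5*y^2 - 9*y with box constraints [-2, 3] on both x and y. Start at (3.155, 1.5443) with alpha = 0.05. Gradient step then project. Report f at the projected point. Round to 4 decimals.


Step 1: Compute gradient at (3.155, 1.5443).
grad_x = 2*8*3.155 - 13 = 37.48
grad_y = 2*5*1.5443 - 9 = 6.443
Step 2: Gradient step.
x_raw = 3.155 - 0.05*37.48 = 1.281
y_raw = 1.5443 - 0.05*6.443 = 1.2222
Step 3: Project onto [-2, 3].
x_proj = clip(1.281) = 1.281
y_proj = clip(1.2222) = 1.2222
Step 4: Evaluate f.
f(1.281, 1.2222) = -7.0564


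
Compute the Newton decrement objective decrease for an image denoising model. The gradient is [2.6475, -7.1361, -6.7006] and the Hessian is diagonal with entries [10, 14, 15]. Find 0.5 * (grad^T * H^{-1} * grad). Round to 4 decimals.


Step 1: H is diagonal, so H^(-1) * g = [0.2648, -0.5097, -0.4467].
Step 2: g^T H^(-1) g = sum_i g_i^2 / H_ii
  = (2.6475)^2/10 + (-7.1361)^2/14 + (-6.7006)^2/15
  = 0.7009 + 3.6374 + 2.9932 = 7.3316
Step 3: Objective decrease = 0.5 * g^T H^(-1) g = 3.6658


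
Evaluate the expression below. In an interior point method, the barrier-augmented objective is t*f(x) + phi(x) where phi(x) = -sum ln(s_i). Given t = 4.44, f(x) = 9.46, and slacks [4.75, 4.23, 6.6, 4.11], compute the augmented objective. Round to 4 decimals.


Step 1: Compute log-barrier.
ln values: [1.5581, 1.4422, 1.8871, 1.4134]
phi = -(1.5581 + 1.4422 + 1.8871 + 1.4134) = -6.3008
Step 2: Compute augmented objective.
t*f(x) = 4.44*9.46 = 42.0024
Total = 42.0024 - 6.3008 = 35.7016


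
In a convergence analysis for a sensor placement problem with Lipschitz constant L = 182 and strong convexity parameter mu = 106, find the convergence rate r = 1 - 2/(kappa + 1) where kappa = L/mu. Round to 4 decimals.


Step 1: Compute the condition number.
kappa = L/mu = 182/106 = 1.717
Step 2: Compute the convergence rate.
r = 1 - 2/(kappa + 1) = 1 - 2*mu/(L + mu) = (L - mu)/(L + mu) = 76/288 = 0.2639


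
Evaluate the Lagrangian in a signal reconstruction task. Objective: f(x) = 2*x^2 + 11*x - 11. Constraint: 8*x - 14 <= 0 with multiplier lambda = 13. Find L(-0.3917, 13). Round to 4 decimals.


Step 1: Evaluate f(x).
f(-0.3917) = 2*(-0.3917)^2 + 11*(-0.3917) - 11 = -15.0018
Step 2: Evaluate g(x).
g(-0.3917) = 8*-0.3917 - 14 = -17.1336
Step 3: Compute Lagrangian.
L = -15.0018 + 13*-17.1336 = -237.7386


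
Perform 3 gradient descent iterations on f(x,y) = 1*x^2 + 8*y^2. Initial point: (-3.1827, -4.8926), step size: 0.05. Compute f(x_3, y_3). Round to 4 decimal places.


Gradient descent on f(x,y) = 1*x^2 + 8*y^2.
Starting point: (-3.1827, -4.8926), alpha = 0.05
Step 1: grad_x = 2*1*-3.1827 = -6.3654, grad_y = 2*8*-4.8926 = -78.2816
  x_1 = -3.1827 - 0.05*-6.3654 = -2.8644
  y_1 = -4.8926 - 0.05*-78.2816 = -0.9785
Step 2: grad_x = 2*1*-2.8644 = -5.7289, grad_y = 2*8*-0.9785 = -15.6563
  x_2 = -2.8644 - 0.05*-5.7289 = -2.578
  y_2 = -0.9785 - 0.05*-15.6563 = -0.1957
Step 3: grad_x = 2*1*-2.578 = -5.156, grad_y = 2*8*-0.1957 = -3.1313
  x_3 = -2.578 - 0.05*-5.156 = -2.3202
  y_3 = -0.1957 - 0.05*-3.1313 = -0.0391
f(-2.3202, -0.0391) = 1*(-2.3202)^2 + 8*(-0.0391)^2 = 5.3955


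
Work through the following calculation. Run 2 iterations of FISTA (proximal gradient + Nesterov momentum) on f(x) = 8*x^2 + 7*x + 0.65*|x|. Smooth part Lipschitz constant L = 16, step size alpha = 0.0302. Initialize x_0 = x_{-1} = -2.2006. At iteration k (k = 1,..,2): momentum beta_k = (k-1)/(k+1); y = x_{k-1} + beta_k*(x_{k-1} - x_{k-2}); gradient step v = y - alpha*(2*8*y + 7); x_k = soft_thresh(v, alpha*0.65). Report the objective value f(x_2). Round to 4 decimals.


FISTA on f(x) = 8*x^2 + 7*x + 0.65*|x|
L = 16, alpha = 0.0302
Iteration 1: beta = 0.0, y = -2.2006 + 0.0*(-2.2006 + 2.2006) = -2.2006
  grad(y) = -28.2096, v = y - alpha*grad = -1.3487
  prox(v) = soft_thresh(-1.3487, 0.0196) = -1.329
Iteration 2: beta = 0.3333, y = -1.329 + 0.3333*(-1.329 + 2.2006) = -1.0385
  grad(y) = -9.6163, v = y - alpha*grad = -0.7481
  prox(v) = soft_thresh(-0.7481, 0.0196) = -0.7285
f(x_2) = 8*(-0.7285)^2 + 7*(-0.7285) + 0.65*|-0.7285| = -0.3804


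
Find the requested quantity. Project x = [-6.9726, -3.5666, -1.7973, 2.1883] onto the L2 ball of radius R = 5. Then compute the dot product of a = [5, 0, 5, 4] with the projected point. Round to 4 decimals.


Step 1: Compute ||x|| (intermediates to 6 decimals).
||x|| = sqrt((-6.9726)^2 + (-3.5666)^2 + (-1.7973)^2 + 2.1883^2) = 8.328069
Step 2: Project.
Since ||x|| > R, scale = R/||x|| = 5/8.328069 = 0.600379, proj(x) = scale * x
proj(x) = [-4.186203, -2.141312, -1.079061, 1.313809]
Step 3: Dot product.
a^T * proj(x) = 5*(-4.186203) + 0*(-2.141312) + 5*(-1.079061) + 4*1.313809 = -21.0711


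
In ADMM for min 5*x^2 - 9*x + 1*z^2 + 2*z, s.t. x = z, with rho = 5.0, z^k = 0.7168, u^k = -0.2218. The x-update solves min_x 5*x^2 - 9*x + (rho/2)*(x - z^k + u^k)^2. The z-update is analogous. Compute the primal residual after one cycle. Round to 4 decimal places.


ADMM iteration with rho = 5.0, z^k = 0.7168, u^k = -0.2218
Step 1: x-update.
Minimize 5*x^2 - 9*x + (5.0/2)*(x - 0.7168 - 0.2218)^2
FOC: (2*5 + 5.0)*x = 9 + 5.0*(0.7168 + 0.2218)
x^{k+1} = 0.9129
Step 2: z-update.
Minimize 1*z^2 + 2*z + (5.0/2)*(0.9129 - z - 0.2218)^2
FOC: (2*1 + 5.0)*z = -2 + 5.0*(0.9129 - 0.2218)
z^{k+1} = 0.2079
Step 3: u-update.
u^{k+1} = -0.2218 + 0.9129 - 0.2079 = 0.4832
Step 4: Primal residual = |0.9129 - 0.2079| = 0.705


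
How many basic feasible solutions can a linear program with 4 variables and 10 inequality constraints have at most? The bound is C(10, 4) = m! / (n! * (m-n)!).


Each vertex corresponds to some choice of n active constraints out of m, so the number of vertices is at most C(m, n) = m! / (n!(m-n)!).
m = 10, n = 4
Numerator: 10 * 9 * 8 * 7
Denominator: 4! = 24
C(10, 4) = 210


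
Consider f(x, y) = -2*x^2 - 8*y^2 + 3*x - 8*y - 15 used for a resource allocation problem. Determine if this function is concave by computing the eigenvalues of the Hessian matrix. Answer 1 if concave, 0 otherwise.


The Hessian of f(x,y) = -2*x^2 - 8*y^2 + 3*x - 8*y - 15 is:
H = [[-4, 0], [0, -16]]
Trace = -4 - 16 = -20
Determinant = -4*-16 - (0)^2 = 64
Discriminant = (-20)^2 - 4*64 = 144.0
Eigenvalues: lambda_1 = -16.0, lambda_2 = -4.0
The function is concave.

1


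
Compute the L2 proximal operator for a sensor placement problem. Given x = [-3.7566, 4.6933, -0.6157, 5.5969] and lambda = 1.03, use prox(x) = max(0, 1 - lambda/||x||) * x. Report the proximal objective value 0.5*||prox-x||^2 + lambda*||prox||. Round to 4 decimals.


Step 1: Compute ||x||.
||x|| = 8.2367
Step 2: Compute scaling factor.
scale = max(0, 1 - 1.03/8.2367) = 0.875
Step 3: prox(x) = [-3.2868, 4.1064, -0.5387, 4.897]
||prox(x)|| = 7.2067
Step 4: Proximal objective.
0.5*||prox-x||^2 = 0.5305
lambda*||prox|| = 7.4229
Total = 7.9534


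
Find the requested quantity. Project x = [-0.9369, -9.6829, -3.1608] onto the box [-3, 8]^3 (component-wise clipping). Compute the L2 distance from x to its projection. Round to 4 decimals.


Project each component onto [-3, 8].
clip(-0.9369) = -0.9369, clip(-9.6829) = -3.0, clip(-3.1608) = -3.0
Projection = [-0.9369, -3.0, -3.0]
Squared diffs: [0.0, 44.6612, 0.0259]
Distance = sqrt(44.6871) = 6.6848


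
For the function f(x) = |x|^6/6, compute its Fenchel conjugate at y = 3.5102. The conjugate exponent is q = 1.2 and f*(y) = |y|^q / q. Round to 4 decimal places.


The conjugate exponent q satisfies 1/p + 1/q = 1.
p = 6, so q = 6/(6 - 1) = 1.2
|y|^q = 3.5102^1.2 = 4.5123
f*(3.5102) = 4.5123 / 1.2 = 3.7603


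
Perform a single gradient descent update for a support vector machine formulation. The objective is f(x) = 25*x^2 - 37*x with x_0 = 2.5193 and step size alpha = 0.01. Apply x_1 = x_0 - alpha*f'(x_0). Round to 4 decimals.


We compute the gradient at x_0 and apply the update.
f'(x) = 50*x - 37
f'(2.5193) = 50*2.5193 - 37 = 88.965
x_1 = 2.5193 - 0.01*88.965 = 1.6297


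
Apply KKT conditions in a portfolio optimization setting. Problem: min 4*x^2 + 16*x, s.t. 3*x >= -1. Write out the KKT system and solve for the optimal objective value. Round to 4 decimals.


Step 1: Try lambda = 0 (constraint inactive).
x_unc = -16/(2*4) = -2.0
Check: 3*-2.0 = -6.0 < -1 -- violated!
Step 2: Constraint must be active: 3*x = -1
x* = -1/3 = -0.3333 (rounded; the exact value -1/3 is used below)
lambda = (2*4*(-1/3) + 16)/3 = 4.4444
Step 3: Compute optimal value.
f(x*) = 4*(-1/3)^2 + 16*(-1/3) = -4.8889


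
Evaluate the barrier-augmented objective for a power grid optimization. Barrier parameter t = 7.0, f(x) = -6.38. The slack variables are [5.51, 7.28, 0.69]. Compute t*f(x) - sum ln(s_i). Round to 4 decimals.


Step 1: Compute log-barrier.
ln values: [1.7066, 1.9851, -0.3711]
phi = -(1.7066 + 1.9851 - 0.3711) = -3.3206
Step 2: Compute augmented objective.
t*f(x) = 7.0*-6.38 = -44.66
Total = -44.66 - 3.3206 = -47.9806


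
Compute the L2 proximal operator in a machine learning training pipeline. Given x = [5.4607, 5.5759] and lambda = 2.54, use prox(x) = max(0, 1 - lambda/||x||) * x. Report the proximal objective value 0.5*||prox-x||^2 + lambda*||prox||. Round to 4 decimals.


Step 1: Compute ||x||.
||x|| = 7.8045
Step 2: Compute scaling factor.
scale = max(0, 1 - 2.54/7.8045) = 0.6745
Step 3: prox(x) = [3.6835, 3.7612]
||prox(x)|| = 5.2645
Step 4: Proximal objective.
0.5*||prox-x||^2 = 3.2258
lambda*||prox|| = 13.3718
Total = 16.5976


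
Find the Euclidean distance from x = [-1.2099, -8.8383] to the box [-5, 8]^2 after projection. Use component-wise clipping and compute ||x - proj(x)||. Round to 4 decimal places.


Project each component onto [-5, 8].
clip(-1.2099) = -1.2099, clip(-8.8383) = -5.0
Projection = [-1.2099, -5.0]
Squared diffs: [0.0, 14.7325]
Distance = sqrt(14.7325) = 3.8383
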